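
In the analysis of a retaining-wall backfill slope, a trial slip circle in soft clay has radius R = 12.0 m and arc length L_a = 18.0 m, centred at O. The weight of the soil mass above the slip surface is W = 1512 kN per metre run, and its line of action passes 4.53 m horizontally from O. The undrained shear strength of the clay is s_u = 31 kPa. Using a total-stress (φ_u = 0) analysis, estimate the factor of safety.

Taking moments about the centre O, the resisting moment is provided by the undrained shear strength acting along the arc:
M_R = s_u·L_a·R = 31·18.00·12.0 = 6696.0 kN·m/m
M_D = W·d = 1512·4.53 = 6849.4 kN·m/m
FS = M_R / M_D = 6696.0 / 6849.4 = 0.978

FS = 0.98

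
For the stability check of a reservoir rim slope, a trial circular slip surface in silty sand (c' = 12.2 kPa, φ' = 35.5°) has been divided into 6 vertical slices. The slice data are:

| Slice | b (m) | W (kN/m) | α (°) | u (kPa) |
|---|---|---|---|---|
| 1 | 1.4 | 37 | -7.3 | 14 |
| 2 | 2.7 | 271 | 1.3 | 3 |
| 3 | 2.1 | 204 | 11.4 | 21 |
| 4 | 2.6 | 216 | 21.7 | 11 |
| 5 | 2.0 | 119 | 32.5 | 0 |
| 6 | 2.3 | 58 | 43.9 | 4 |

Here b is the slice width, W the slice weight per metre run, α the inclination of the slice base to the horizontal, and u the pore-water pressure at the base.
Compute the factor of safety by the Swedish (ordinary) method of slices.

FS = 3.11

Ordinary method of slices: FS = Σ[c'·Δl_i + (W_i cosα_i − u_i·Δl_i)·tanφ'] / Σ W_i sinα_i, with Δl_i = b_i / cosα_i.
Slice 1: Δl = 1.4/cos(-7.3°) = 1.411 m; N'_1 = 37·cos(-7.3°) − 14·1.411 = 16.9; c'Δl = 17.22; W sinα = -4.7
Slice 2: Δl = 2.7/cos1.3° = 2.701 m; N'_2 = 271·cos1.3° − 3·2.701 = 262.8; c'Δl = 32.95; W sinα = 6.1
Slice 3: Δl = 2.1/cos11.4° = 2.142 m; N'_3 = 204·cos11.4° − 21·2.142 = 155.0; c'Δl = 26.14; W sinα = 40.3
Slice 4: Δl = 2.6/cos21.7° = 2.798 m; N'_4 = 216·cos21.7° − 11·2.798 = 169.9; c'Δl = 34.14; W sinα = 79.9
Slice 5: Δl = 2.0/cos32.5° = 2.371 m; N'_5 = 119·cos32.5° − 0·2.371 = 100.4; c'Δl = 28.93; W sinα = 63.9
Slice 6: Δl = 2.3/cos43.9° = 3.192 m; N'_6 = 58·cos43.9° − 4·3.192 = 29.0; c'Δl = 38.94; W sinα = 40.2
Σc'Δl = 178.3 kN/m; ΣN' = 734.1 kN/m; ΣW sinα = 225.8 kN/m
Resisting = 178.3 + 734.1·tan35.5° = 178.3 + 523.6 = 701.9 kN/m
FS = 701.9 / 225.8 = 3.109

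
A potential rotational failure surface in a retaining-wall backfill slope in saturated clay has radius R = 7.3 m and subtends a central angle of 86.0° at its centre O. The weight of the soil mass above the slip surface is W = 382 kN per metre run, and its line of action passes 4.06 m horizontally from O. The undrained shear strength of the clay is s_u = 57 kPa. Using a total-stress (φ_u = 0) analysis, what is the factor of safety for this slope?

FS = 2.94

Taking moments about the centre O, the resisting moment is provided by the undrained shear strength acting along the arc:
Arc length L_a = R·θ = 7.3·(86.0°·π/180) = 7.3·1.5010 = 10.96 m
M_R = s_u·L_a·R = 57·10.96·7.3 = 4559.3 kN·m/m
M_D = W·d = 382·4.06 = 1550.9 kN·m/m
FS = M_R / M_D = 4559.3 / 1550.9 = 2.940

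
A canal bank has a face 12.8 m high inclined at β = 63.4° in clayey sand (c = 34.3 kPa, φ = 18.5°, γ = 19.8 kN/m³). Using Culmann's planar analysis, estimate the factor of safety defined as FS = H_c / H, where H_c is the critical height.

FS = 1.57

H_c = (4c/γ) · sinβ cosφ / [1 − cos(β − φ)]
    = (4·34.3/19.8) · sin63.4°·cos18.5° / [1 − cos44.9°]
    = 6.929 · 0.8479 / 0.2917 = 20.15 m
FS = H_c / H = 20.15 / 12.8 = 1.574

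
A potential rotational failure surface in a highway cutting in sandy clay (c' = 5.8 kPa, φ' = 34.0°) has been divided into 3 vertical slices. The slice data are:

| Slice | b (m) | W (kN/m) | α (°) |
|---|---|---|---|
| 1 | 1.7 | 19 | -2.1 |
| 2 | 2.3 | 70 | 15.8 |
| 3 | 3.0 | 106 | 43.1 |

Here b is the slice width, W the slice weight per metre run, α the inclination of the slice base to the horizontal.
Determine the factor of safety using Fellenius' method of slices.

Ordinary method of slices: FS = Σ[c'·Δl_i + (W_i cosα_i)·tanφ'] / Σ W_i sinα_i, with Δl_i = b_i / cosα_i.
Slice 1: Δl = 1.7/cos(-2.1°) = 1.701 m; N'_1 = 19·cos(-2.1°) = 19.0; c'Δl = 9.87; W sinα = -0.7
Slice 2: Δl = 2.3/cos15.8° = 2.390 m; N'_2 = 70·cos15.8° = 67.4; c'Δl = 13.86; W sinα = 19.1
Slice 3: Δl = 3.0/cos43.1° = 4.109 m; N'_3 = 106·cos43.1° = 77.4; c'Δl = 23.83; W sinα = 72.4
Σc'Δl = 47.6 kN/m; ΣN' = 163.7 kN/m; ΣW sinα = 90.8 kN/m
Resisting = 47.6 + 163.7·tan34.0° = 47.6 + 110.4 = 158.0 kN/m
FS = 158.0 / 90.8 = 1.740

FS = 1.74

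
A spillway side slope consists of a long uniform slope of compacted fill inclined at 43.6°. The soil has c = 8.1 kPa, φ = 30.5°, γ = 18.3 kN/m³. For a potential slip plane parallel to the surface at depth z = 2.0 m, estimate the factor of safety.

For an infinite slope with a slip plane parallel to the surface (no pore pressure): FS = [c + γz cos²β tanφ] / [γz sinβ cosβ].
γz = 18.3·2.0 = 36.60 kN/m²
Numerator = 8.1 + 36.60·cos²43.6°·tan30.5° = 8.1 + 36.60·0.5244·0.5890 = 19.406 kPa
Denominator = 36.60·sin43.6°·cos43.6° = 36.60·0.6896·0.7242 = 18.278 kPa
FS = 19.406 / 18.278 = 1.062

FS = 1.06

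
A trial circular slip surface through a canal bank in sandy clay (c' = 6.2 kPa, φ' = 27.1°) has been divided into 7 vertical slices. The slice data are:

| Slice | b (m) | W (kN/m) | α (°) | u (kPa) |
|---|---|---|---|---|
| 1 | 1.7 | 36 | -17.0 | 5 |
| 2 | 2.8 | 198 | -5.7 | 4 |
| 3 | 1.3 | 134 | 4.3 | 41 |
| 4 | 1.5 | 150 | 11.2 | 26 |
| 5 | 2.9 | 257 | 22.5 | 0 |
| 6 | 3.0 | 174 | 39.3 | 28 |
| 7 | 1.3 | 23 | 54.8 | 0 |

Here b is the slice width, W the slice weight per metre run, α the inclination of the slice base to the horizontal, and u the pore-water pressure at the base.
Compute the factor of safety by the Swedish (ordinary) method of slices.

Ordinary method of slices: FS = Σ[c'·Δl_i + (W_i cosα_i − u_i·Δl_i)·tanφ'] / Σ W_i sinα_i, with Δl_i = b_i / cosα_i.
Slice 1: Δl = 1.7/cos(-17.0°) = 1.778 m; N'_1 = 36·cos(-17.0°) − 5·1.778 = 25.5; c'Δl = 11.02; W sinα = -10.5
Slice 2: Δl = 2.8/cos(-5.7°) = 2.814 m; N'_2 = 198·cos(-5.7°) − 4·2.814 = 185.8; c'Δl = 17.45; W sinα = -19.7
Slice 3: Δl = 1.3/cos4.3° = 1.304 m; N'_3 = 134·cos4.3° − 41·1.304 = 80.2; c'Δl = 8.08; W sinα = 10.0
Slice 4: Δl = 1.5/cos11.2° = 1.529 m; N'_4 = 150·cos11.2° − 26·1.529 = 107.4; c'Δl = 9.48; W sinα = 29.1
Slice 5: Δl = 2.9/cos22.5° = 3.139 m; N'_5 = 257·cos22.5° − 0·3.139 = 237.4; c'Δl = 19.46; W sinα = 98.3
Slice 6: Δl = 3.0/cos39.3° = 3.877 m; N'_6 = 174·cos39.3° − 28·3.877 = 26.1; c'Δl = 24.04; W sinα = 110.2
Slice 7: Δl = 1.3/cos54.8° = 2.255 m; N'_7 = 23·cos54.8° − 0·2.255 = 13.3; c'Δl = 13.98; W sinα = 18.8
Σc'Δl = 103.5 kN/m; ΣN' = 675.7 kN/m; ΣW sinα = 236.3 kN/m
Resisting = 103.5 + 675.7·tan27.1° = 103.5 + 345.8 = 449.3 kN/m
FS = 449.3 / 236.3 = 1.901

FS = 1.90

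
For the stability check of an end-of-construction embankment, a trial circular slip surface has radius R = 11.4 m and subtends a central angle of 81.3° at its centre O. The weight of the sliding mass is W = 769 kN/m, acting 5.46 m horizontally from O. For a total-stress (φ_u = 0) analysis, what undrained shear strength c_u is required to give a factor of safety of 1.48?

FS = c_u·L_a·R / (W·d), so c_u = FS·W·d / (L_a·R).
Arc length L_a = R·θ = 11.4·(81.3°·π/180) = 11.4·1.4190 = 16.18 m
c_u = 1.48·769·5.46 / (16.18·11.4) = 6214.1 / 184.41 = 33.70 kPa

c_u = 33.7 kPa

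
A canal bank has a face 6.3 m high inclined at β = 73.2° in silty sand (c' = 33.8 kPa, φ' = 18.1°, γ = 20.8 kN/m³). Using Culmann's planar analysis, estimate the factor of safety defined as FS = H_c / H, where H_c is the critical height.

FS = 2.19

H_c = (4c'/γ) · sinβ cosφ' / [1 − cos(β − φ')]
    = (4·33.8/20.8) · sin73.2°·cos18.1° / [1 − cos55.1°]
    = 6.500 · 0.9099 / 0.4279 = 13.82 m
FS = H_c / H = 13.82 / 6.3 = 2.194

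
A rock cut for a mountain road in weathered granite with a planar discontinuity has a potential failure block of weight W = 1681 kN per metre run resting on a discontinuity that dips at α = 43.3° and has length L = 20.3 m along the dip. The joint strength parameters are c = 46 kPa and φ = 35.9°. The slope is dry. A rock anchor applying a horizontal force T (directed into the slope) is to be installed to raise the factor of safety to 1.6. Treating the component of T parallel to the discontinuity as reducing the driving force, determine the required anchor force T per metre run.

T = 15 kN/m

Resolving forces along and normal to the sliding plane, with the horizontal anchor force T adding T·sinα to the effective normal force and T·cosα acting up the plane against the driving force:
FS = [cL + (W cosα + T sinα) tanφ] / [W sinα − T cosα]
Without the anchor: N' = 1223.4 kN/m, driving T_d = 1152.9 kN/m, resisting R = 46·20.3 + 1223.4·tan35.9° = 1819.4 kN/m, FS = 1.58.
Setting FS = 1.6 and solving for T:
1.6·(1152.9 − T cos43.3°) = 1819.4 + T sin43.3°·tan35.9°
T·(sin43.3°·tan35.9° + 1.6·cos43.3°) = 1.6·1152.9 − 1819.4
T·(0.6858·0.7239 + 1.6·0.7278) = 1844.6 − 1819.4 = 25.2
T·1.6609 = 25.2
T = 15.2 kN/m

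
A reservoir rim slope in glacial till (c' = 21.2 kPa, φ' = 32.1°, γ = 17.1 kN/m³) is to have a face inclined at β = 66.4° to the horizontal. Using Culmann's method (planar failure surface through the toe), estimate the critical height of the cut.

Culmann's analysis gives the critical failure plane at α_cr = (β + φ')/2 = (66.4 + 32.1)/2 = 49.2°, and the critical height
H_c = (4c'/γ) · sinβ cosφ' / [1 − cos(β − φ')]
    = (4·21.2/17.1) · sin66.4°·cos32.1° / [1 − cos(34.3°)]
    = 4.959 · 0.9164·0.8471 / [1 − 0.8261]
    = 4.959 · 0.7763 / 0.1739
    = 22.14 m

H_c = 22.14 m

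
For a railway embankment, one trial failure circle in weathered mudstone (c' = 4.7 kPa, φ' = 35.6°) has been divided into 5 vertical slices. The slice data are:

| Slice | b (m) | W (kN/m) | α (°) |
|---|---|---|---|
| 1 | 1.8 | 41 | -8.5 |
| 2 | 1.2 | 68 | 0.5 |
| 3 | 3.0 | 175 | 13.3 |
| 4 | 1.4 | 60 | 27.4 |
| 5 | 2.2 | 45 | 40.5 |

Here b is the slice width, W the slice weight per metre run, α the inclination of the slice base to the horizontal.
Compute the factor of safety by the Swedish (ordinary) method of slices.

FS = 3.40

Ordinary method of slices: FS = Σ[c'·Δl_i + (W_i cosα_i)·tanφ'] / Σ W_i sinα_i, with Δl_i = b_i / cosα_i.
Slice 1: Δl = 1.8/cos(-8.5°) = 1.820 m; N'_1 = 41·cos(-8.5°) = 40.5; c'Δl = 8.55; W sinα = -6.1
Slice 2: Δl = 1.2/cos0.5° = 1.200 m; N'_2 = 68·cos0.5° = 68.0; c'Δl = 5.64; W sinα = 0.6
Slice 3: Δl = 3.0/cos13.3° = 3.083 m; N'_3 = 175·cos13.3° = 170.3; c'Δl = 14.49; W sinα = 40.3
Slice 4: Δl = 1.4/cos27.4° = 1.577 m; N'_4 = 60·cos27.4° = 53.3; c'Δl = 7.41; W sinα = 27.6
Slice 5: Δl = 2.2/cos40.5° = 2.893 m; N'_5 = 45·cos40.5° = 34.2; c'Δl = 13.60; W sinα = 29.2
Σc'Δl = 49.7 kN/m; ΣN' = 366.3 kN/m; ΣW sinα = 91.6 kN/m
Resisting = 49.7 + 366.3·tan35.6° = 49.7 + 262.3 = 312.0 kN/m
FS = 312.0 / 91.6 = 3.405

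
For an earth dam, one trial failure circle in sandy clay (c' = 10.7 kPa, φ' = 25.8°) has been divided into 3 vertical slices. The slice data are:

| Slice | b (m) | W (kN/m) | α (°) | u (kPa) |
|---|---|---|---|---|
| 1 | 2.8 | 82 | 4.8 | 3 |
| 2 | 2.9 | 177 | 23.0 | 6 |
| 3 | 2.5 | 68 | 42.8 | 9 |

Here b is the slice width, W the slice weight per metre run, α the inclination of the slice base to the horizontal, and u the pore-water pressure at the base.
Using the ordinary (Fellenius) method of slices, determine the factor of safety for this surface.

Ordinary method of slices: FS = Σ[c'·Δl_i + (W_i cosα_i − u_i·Δl_i)·tanφ'] / Σ W_i sinα_i, with Δl_i = b_i / cosα_i.
Slice 1: Δl = 2.8/cos4.8° = 2.810 m; N'_1 = 82·cos4.8° − 3·2.810 = 73.3; c'Δl = 30.07; W sinα = 6.9
Slice 2: Δl = 2.9/cos23.0° = 3.150 m; N'_2 = 177·cos23.0° − 6·3.150 = 144.0; c'Δl = 33.71; W sinα = 69.2
Slice 3: Δl = 2.5/cos42.8° = 3.407 m; N'_3 = 68·cos42.8° − 9·3.407 = 19.2; c'Δl = 36.46; W sinα = 46.2
Σc'Δl = 100.2 kN/m; ΣN' = 236.5 kN/m; ΣW sinα = 122.2 kN/m
Resisting = 100.2 + 236.5·tan25.8° = 100.2 + 114.3 = 214.6 kN/m
FS = 214.6 / 122.2 = 1.756

FS = 1.76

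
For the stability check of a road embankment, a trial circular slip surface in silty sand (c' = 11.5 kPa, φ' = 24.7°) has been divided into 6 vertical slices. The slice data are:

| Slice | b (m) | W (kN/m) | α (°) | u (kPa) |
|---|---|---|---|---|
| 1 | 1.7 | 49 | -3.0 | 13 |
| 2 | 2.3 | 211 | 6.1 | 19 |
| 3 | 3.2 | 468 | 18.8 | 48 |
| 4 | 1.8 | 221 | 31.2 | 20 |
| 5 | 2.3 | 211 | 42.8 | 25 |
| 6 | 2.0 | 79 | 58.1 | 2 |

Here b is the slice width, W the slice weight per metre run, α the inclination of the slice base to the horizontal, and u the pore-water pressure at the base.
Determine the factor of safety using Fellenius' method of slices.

Ordinary method of slices: FS = Σ[c'·Δl_i + (W_i cosα_i − u_i·Δl_i)·tanφ'] / Σ W_i sinα_i, with Δl_i = b_i / cosα_i.
Slice 1: Δl = 1.7/cos(-3.0°) = 1.702 m; N'_1 = 49·cos(-3.0°) − 13·1.702 = 26.8; c'Δl = 19.58; W sinα = -2.6
Slice 2: Δl = 2.3/cos6.1° = 2.313 m; N'_2 = 211·cos6.1° − 19·2.313 = 165.9; c'Δl = 26.60; W sinα = 22.4
Slice 3: Δl = 3.2/cos18.8° = 3.380 m; N'_3 = 468·cos18.8° − 48·3.380 = 280.8; c'Δl = 38.87; W sinα = 150.8
Slice 4: Δl = 1.8/cos31.2° = 2.104 m; N'_4 = 221·cos31.2° − 20·2.104 = 146.9; c'Δl = 24.20; W sinα = 114.5
Slice 5: Δl = 2.3/cos42.8° = 3.135 m; N'_5 = 211·cos42.8° − 25·3.135 = 76.5; c'Δl = 36.05; W sinα = 143.4
Slice 6: Δl = 2.0/cos58.1° = 3.785 m; N'_6 = 79·cos58.1° − 2·3.785 = 34.2; c'Δl = 43.52; W sinα = 67.1
Σc'Δl = 188.8 kN/m; ΣN' = 731.0 kN/m; ΣW sinα = 495.6 kN/m
Resisting = 188.8 + 731.0·tan24.7° = 188.8 + 336.2 = 525.1 kN/m
FS = 525.1 / 495.6 = 1.059

FS = 1.06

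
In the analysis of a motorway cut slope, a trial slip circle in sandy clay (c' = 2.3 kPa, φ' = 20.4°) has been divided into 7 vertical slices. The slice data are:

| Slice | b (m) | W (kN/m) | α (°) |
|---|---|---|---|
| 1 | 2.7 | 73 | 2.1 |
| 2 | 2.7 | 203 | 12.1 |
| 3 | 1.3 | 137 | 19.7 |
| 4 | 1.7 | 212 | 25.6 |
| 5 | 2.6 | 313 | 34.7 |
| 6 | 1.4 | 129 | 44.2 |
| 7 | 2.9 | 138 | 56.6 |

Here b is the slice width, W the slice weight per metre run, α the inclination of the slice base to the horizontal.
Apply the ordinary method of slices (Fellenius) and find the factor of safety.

Ordinary method of slices: FS = Σ[c'·Δl_i + (W_i cosα_i)·tanφ'] / Σ W_i sinα_i, with Δl_i = b_i / cosα_i.
Slice 1: Δl = 2.7/cos2.1° = 2.702 m; N'_1 = 73·cos2.1° = 73.0; c'Δl = 6.21; W sinα = 2.7
Slice 2: Δl = 2.7/cos12.1° = 2.761 m; N'_2 = 203·cos12.1° = 198.5; c'Δl = 6.35; W sinα = 42.6
Slice 3: Δl = 1.3/cos19.7° = 1.381 m; N'_3 = 137·cos19.7° = 129.0; c'Δl = 3.18; W sinα = 46.2
Slice 4: Δl = 1.7/cos25.6° = 1.885 m; N'_4 = 212·cos25.6° = 191.2; c'Δl = 4.34; W sinα = 91.6
Slice 5: Δl = 2.6/cos34.7° = 3.162 m; N'_5 = 313·cos34.7° = 257.3; c'Δl = 7.27; W sinα = 178.2
Slice 6: Δl = 1.4/cos44.2° = 1.953 m; N'_6 = 129·cos44.2° = 92.5; c'Δl = 4.49; W sinα = 89.9
Slice 7: Δl = 2.9/cos56.6° = 5.268 m; N'_7 = 138·cos56.6° = 76.0; c'Δl = 12.12; W sinα = 115.2
Σc'Δl = 44.0 kN/m; ΣN' = 1017.4 kN/m; ΣW sinα = 566.3 kN/m
Resisting = 44.0 + 1017.4·tan20.4° = 44.0 + 378.4 = 422.3 kN/m
FS = 422.3 / 566.3 = 0.746

FS = 0.75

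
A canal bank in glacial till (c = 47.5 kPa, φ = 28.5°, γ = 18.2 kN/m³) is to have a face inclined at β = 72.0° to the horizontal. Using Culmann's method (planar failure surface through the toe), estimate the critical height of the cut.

H_c = 31.77 m

Culmann's analysis gives the critical failure plane at α_cr = (β + φ)/2 = (72.0 + 28.5)/2 = 50.2°, and the critical height
H_c = (4c/γ) · sinβ cosφ / [1 − cos(β − φ)]
    = (4·47.5/18.2) · sin72.0°·cos28.5° / [1 − cos(43.5°)]
    = 10.440 · 0.9511·0.8788 / [1 − 0.7254]
    = 10.440 · 0.8358 / 0.2746
    = 31.77 m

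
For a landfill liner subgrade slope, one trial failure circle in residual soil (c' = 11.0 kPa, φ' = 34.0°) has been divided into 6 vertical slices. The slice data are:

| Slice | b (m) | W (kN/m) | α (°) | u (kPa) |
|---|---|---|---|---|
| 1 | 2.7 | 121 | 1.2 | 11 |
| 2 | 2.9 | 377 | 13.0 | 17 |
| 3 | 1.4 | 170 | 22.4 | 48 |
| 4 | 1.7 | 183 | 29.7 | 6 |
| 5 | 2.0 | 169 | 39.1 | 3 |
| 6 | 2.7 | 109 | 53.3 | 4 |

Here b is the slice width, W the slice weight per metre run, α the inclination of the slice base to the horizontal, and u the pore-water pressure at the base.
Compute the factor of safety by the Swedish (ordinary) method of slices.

Ordinary method of slices: FS = Σ[c'·Δl_i + (W_i cosα_i − u_i·Δl_i)·tanφ'] / Σ W_i sinα_i, with Δl_i = b_i / cosα_i.
Slice 1: Δl = 2.7/cos1.2° = 2.701 m; N'_1 = 121·cos1.2° − 11·2.701 = 91.3; c'Δl = 29.71; W sinα = 2.5
Slice 2: Δl = 2.9/cos13.0° = 2.976 m; N'_2 = 377·cos13.0° − 17·2.976 = 316.7; c'Δl = 32.74; W sinα = 84.8
Slice 3: Δl = 1.4/cos22.4° = 1.514 m; N'_3 = 170·cos22.4° − 48·1.514 = 84.5; c'Δl = 16.66; W sinα = 64.8
Slice 4: Δl = 1.7/cos29.7° = 1.957 m; N'_4 = 183·cos29.7° − 6·1.957 = 147.2; c'Δl = 21.53; W sinα = 90.7
Slice 5: Δl = 2.0/cos39.1° = 2.577 m; N'_5 = 169·cos39.1° − 3·2.577 = 123.4; c'Δl = 28.35; W sinα = 106.6
Slice 6: Δl = 2.7/cos53.3° = 4.518 m; N'_6 = 109·cos53.3° − 4·4.518 = 47.1; c'Δl = 49.70; W sinα = 87.4
Σc'Δl = 178.7 kN/m; ΣN' = 810.2 kN/m; ΣW sinα = 436.8 kN/m
Resisting = 178.7 + 810.2·tan34.0° = 178.7 + 546.5 = 725.2 kN/m
FS = 725.2 / 436.8 = 1.660

FS = 1.66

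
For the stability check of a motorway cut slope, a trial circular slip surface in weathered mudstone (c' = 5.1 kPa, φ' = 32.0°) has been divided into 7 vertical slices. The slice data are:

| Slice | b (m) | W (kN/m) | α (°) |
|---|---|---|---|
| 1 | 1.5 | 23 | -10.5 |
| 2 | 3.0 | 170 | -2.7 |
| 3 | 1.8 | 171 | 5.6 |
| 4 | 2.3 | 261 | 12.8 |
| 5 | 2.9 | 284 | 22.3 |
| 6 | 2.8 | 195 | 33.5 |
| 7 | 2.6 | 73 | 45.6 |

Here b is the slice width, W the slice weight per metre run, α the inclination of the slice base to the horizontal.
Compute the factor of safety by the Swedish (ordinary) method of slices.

Ordinary method of slices: FS = Σ[c'·Δl_i + (W_i cosα_i)·tanφ'] / Σ W_i sinα_i, with Δl_i = b_i / cosα_i.
Slice 1: Δl = 1.5/cos(-10.5°) = 1.526 m; N'_1 = 23·cos(-10.5°) = 22.6; c'Δl = 7.78; W sinα = -4.2
Slice 2: Δl = 3.0/cos(-2.7°) = 3.003 m; N'_2 = 170·cos(-2.7°) = 169.8; c'Δl = 15.32; W sinα = -8.0
Slice 3: Δl = 1.8/cos5.6° = 1.809 m; N'_3 = 171·cos5.6° = 170.2; c'Δl = 9.22; W sinα = 16.7
Slice 4: Δl = 2.3/cos12.8° = 2.359 m; N'_4 = 261·cos12.8° = 254.5; c'Δl = 12.03; W sinα = 57.8
Slice 5: Δl = 2.9/cos22.3° = 3.134 m; N'_5 = 284·cos22.3° = 262.8; c'Δl = 15.99; W sinα = 107.8
Slice 6: Δl = 2.8/cos33.5° = 3.358 m; N'_6 = 195·cos33.5° = 162.6; c'Δl = 17.12; W sinα = 107.6
Slice 7: Δl = 2.6/cos45.6° = 3.716 m; N'_7 = 73·cos45.6° = 51.1; c'Δl = 18.95; W sinα = 52.2
Σc'Δl = 96.4 kN/m; ΣN' = 1093.6 kN/m; ΣW sinα = 329.9 kN/m
Resisting = 96.4 + 1093.6·tan32.0° = 96.4 + 683.3 = 779.7 kN/m
FS = 779.7 / 329.9 = 2.364

FS = 2.36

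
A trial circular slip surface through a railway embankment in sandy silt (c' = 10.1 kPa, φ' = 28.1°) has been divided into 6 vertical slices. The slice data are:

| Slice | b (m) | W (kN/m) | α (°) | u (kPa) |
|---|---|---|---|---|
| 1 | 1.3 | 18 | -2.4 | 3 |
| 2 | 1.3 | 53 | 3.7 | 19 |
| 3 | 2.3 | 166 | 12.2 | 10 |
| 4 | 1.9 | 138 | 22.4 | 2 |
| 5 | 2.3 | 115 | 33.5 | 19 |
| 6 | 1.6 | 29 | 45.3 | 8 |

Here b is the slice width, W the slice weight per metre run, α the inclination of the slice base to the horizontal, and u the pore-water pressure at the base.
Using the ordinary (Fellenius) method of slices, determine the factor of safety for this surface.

FS = 1.77

Ordinary method of slices: FS = Σ[c'·Δl_i + (W_i cosα_i − u_i·Δl_i)·tanφ'] / Σ W_i sinα_i, with Δl_i = b_i / cosα_i.
Slice 1: Δl = 1.3/cos(-2.4°) = 1.301 m; N'_1 = 18·cos(-2.4°) − 3·1.301 = 14.1; c'Δl = 13.14; W sinα = -0.8
Slice 2: Δl = 1.3/cos3.7° = 1.303 m; N'_2 = 53·cos3.7° − 19·1.303 = 28.1; c'Δl = 13.16; W sinα = 3.4
Slice 3: Δl = 2.3/cos12.2° = 2.353 m; N'_3 = 166·cos12.2° − 10·2.353 = 138.7; c'Δl = 23.77; W sinα = 35.1
Slice 4: Δl = 1.9/cos22.4° = 2.055 m; N'_4 = 138·cos22.4° − 2·2.055 = 123.5; c'Δl = 20.76; W sinα = 52.6
Slice 5: Δl = 2.3/cos33.5° = 2.758 m; N'_5 = 115·cos33.5° − 19·2.758 = 43.5; c'Δl = 27.86; W sinα = 63.5
Slice 6: Δl = 1.6/cos45.3° = 2.275 m; N'_6 = 29·cos45.3° − 8·2.275 = 2.2; c'Δl = 22.97; W sinα = 20.6
Σc'Δl = 121.7 kN/m; ΣN' = 350.1 kN/m; ΣW sinα = 174.4 kN/m
Resisting = 121.7 + 350.1·tan28.1° = 121.7 + 186.9 = 308.6 kN/m
FS = 308.6 / 174.4 = 1.769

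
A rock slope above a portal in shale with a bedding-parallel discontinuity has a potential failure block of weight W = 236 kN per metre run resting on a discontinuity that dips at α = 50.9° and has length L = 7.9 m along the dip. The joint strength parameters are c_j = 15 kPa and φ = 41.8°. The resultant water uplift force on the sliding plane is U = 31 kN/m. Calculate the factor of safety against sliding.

FS = 1.22

Resolving the block weight along and normal to the plane and applying the Mohr–Coulomb strength on the joint:
N' = W cosα − U = 236·cos50.9° − 31 = 117.8 kN/m
Driving force T = W sinα = 236·sin50.9° = 183.1 kN/m
Resisting force R = c_j·L + N'·tanφ = 15·7.9 + 117.8·tan41.8° = 118.5 + 105.4 = 223.9 kN/m
FS = R / T = 223.9 / 183.1 = 1.222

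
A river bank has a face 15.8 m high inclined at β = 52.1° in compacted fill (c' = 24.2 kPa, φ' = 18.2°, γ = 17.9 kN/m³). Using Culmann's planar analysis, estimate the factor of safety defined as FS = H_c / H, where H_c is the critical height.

FS = 1.51

H_c = (4c'/γ) · sinβ cosφ' / [1 − cos(β − φ')]
    = (4·24.2/17.9) · sin52.1°·cos18.2° / [1 − cos33.9°]
    = 5.408 · 0.7496 / 0.1700 = 23.85 m
FS = H_c / H = 23.85 / 15.8 = 1.509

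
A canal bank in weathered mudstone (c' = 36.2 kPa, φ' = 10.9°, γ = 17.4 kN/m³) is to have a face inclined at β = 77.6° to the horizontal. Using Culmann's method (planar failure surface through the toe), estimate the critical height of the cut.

Culmann's analysis gives the critical failure plane at α_cr = (β + φ')/2 = (77.6 + 10.9)/2 = 44.2°, and the critical height
H_c = (4c'/γ) · sinβ cosφ' / [1 − cos(β − φ')]
    = (4·36.2/17.4) · sin77.6°·cos10.9° / [1 − cos(66.7°)]
    = 8.322 · 0.9767·0.9820 / [1 − 0.3955]
    = 8.322 · 0.9591 / 0.6045
    = 13.20 m

H_c = 13.20 m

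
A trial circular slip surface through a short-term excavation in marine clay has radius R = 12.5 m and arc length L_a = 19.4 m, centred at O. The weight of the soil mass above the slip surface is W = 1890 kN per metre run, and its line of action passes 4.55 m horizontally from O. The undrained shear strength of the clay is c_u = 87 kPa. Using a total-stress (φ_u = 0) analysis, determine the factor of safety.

Taking moments about the centre O, the resisting moment is provided by the undrained shear strength acting along the arc:
M_R = c_u·L_a·R = 87·19.40·12.5 = 21097.5 kN·m/m
M_D = W·d = 1890·4.55 = 8599.5 kN·m/m
FS = M_R / M_D = 21097.5 / 8599.5 = 2.453

FS = 2.45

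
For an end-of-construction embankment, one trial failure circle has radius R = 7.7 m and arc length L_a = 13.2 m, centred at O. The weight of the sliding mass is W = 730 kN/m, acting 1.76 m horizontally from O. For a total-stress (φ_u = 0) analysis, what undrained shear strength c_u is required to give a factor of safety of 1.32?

c_u = 16.7 kPa

FS = c_u·L_a·R / (W·d), so c_u = FS·W·d / (L_a·R).
c_u = 1.32·730·1.76 / (13.20·7.7) = 1695.9 / 101.64 = 16.69 kPa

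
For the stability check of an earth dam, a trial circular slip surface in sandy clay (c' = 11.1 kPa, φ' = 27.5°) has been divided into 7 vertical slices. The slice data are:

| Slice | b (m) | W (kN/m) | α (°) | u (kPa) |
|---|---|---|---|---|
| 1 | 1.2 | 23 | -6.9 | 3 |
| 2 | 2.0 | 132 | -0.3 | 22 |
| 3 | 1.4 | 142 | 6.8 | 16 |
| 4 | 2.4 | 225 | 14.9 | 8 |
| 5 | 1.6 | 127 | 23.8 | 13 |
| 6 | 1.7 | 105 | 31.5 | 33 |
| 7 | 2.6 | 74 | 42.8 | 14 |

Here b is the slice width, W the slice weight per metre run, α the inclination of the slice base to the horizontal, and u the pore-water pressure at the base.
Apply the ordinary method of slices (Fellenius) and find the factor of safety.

FS = 1.95

Ordinary method of slices: FS = Σ[c'·Δl_i + (W_i cosα_i − u_i·Δl_i)·tanφ'] / Σ W_i sinα_i, with Δl_i = b_i / cosα_i.
Slice 1: Δl = 1.2/cos(-6.9°) = 1.209 m; N'_1 = 23·cos(-6.9°) − 3·1.209 = 19.2; c'Δl = 13.42; W sinα = -2.8
Slice 2: Δl = 2.0/cos(-0.3°) = 2.000 m; N'_2 = 132·cos(-0.3°) − 22·2.000 = 88.0; c'Δl = 22.20; W sinα = -0.7
Slice 3: Δl = 1.4/cos6.8° = 1.410 m; N'_3 = 142·cos6.8° − 16·1.410 = 118.4; c'Δl = 15.65; W sinα = 16.8
Slice 4: Δl = 2.4/cos14.9° = 2.484 m; N'_4 = 225·cos14.9° − 8·2.484 = 197.6; c'Δl = 27.57; W sinα = 57.9
Slice 5: Δl = 1.6/cos23.8° = 1.749 m; N'_5 = 127·cos23.8° − 13·1.749 = 93.5; c'Δl = 19.41; W sinα = 51.3
Slice 6: Δl = 1.7/cos31.5° = 1.994 m; N'_6 = 105·cos31.5° − 33·1.994 = 23.7; c'Δl = 22.13; W sinα = 54.9
Slice 7: Δl = 2.6/cos42.8° = 3.544 m; N'_7 = 74·cos42.8° − 14·3.544 = 4.7; c'Δl = 39.33; W sinα = 50.3
Σc'Δl = 159.7 kN/m; ΣN' = 545.1 kN/m; ΣW sinα = 227.6 kN/m
Resisting = 159.7 + 545.1·tan27.5° = 159.7 + 283.8 = 443.5 kN/m
FS = 443.5 / 227.6 = 1.948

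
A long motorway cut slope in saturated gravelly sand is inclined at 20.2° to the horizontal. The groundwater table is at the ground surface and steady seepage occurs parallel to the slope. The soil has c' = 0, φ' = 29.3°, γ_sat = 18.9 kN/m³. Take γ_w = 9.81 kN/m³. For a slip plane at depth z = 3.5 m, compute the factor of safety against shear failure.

With seepage parallel to the slope and the water table at the surface, the effective normal stress on the slip plane uses the buoyant unit weight γ' = γ_sat − γ_w while the driving shear stress uses γ_sat:
FS = [c' + γ' z cos²β tanφ'] / [γ_sat z sinβ cosβ]
(For c' = 0 this reduces to FS = (γ'/γ_sat)·tanφ'/tanβ.)
γ' = 18.9 − 9.81 = 9.09 kN/m³
Numerator = 0.0 + 9.09·3.5·cos²20.2°·tan29.3° = 0.0 + 9.09·3.5·0.8808·0.5612 = 15.725 kPa
Denominator = 18.9·3.5·sin20.2°·cos20.2° = 18.9·3.5·0.3453·0.9385 = 21.437 kPa
FS = 15.725 / 21.437 = 0.734

FS = 0.73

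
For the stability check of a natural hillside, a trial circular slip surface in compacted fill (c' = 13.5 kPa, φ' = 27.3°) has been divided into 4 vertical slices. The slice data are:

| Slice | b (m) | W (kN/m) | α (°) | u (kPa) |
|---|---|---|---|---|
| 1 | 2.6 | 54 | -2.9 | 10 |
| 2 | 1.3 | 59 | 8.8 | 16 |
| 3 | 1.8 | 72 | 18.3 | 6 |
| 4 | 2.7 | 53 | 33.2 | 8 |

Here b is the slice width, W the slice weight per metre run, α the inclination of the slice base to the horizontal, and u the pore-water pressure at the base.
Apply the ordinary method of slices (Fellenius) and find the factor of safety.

Ordinary method of slices: FS = Σ[c'·Δl_i + (W_i cosα_i − u_i·Δl_i)·tanφ'] / Σ W_i sinα_i, with Δl_i = b_i / cosα_i.
Slice 1: Δl = 2.6/cos(-2.9°) = 2.603 m; N'_1 = 54·cos(-2.9°) − 10·2.603 = 27.9; c'Δl = 35.15; W sinα = -2.7
Slice 2: Δl = 1.3/cos8.8° = 1.315 m; N'_2 = 59·cos8.8° − 16·1.315 = 37.3; c'Δl = 17.76; W sinα = 9.0
Slice 3: Δl = 1.8/cos18.3° = 1.896 m; N'_3 = 72·cos18.3° − 6·1.896 = 57.0; c'Δl = 25.59; W sinα = 22.6
Slice 4: Δl = 2.7/cos33.2° = 3.227 m; N'_4 = 53·cos33.2° − 8·3.227 = 18.5; c'Δl = 43.56; W sinα = 29.0
Σc'Δl = 122.1 kN/m; ΣN' = 140.7 kN/m; ΣW sinα = 57.9 kN/m
Resisting = 122.1 + 140.7·tan27.3° = 122.1 + 72.6 = 194.7 kN/m
FS = 194.7 / 57.9 = 3.361

FS = 3.36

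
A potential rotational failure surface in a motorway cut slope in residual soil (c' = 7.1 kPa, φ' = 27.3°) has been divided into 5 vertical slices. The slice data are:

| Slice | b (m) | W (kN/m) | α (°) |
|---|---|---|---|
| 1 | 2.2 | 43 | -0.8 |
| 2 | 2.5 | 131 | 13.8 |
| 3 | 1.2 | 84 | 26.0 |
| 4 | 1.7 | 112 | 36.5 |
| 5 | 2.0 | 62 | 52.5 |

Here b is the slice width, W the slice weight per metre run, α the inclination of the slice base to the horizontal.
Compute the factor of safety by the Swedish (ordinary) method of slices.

Ordinary method of slices: FS = Σ[c'·Δl_i + (W_i cosα_i)·tanφ'] / Σ W_i sinα_i, with Δl_i = b_i / cosα_i.
Slice 1: Δl = 2.2/cos(-0.8°) = 2.200 m; N'_1 = 43·cos(-0.8°) = 43.0; c'Δl = 15.62; W sinα = -0.6
Slice 2: Δl = 2.5/cos13.8° = 2.574 m; N'_2 = 131·cos13.8° = 127.2; c'Δl = 18.28; W sinα = 31.2
Slice 3: Δl = 1.2/cos26.0° = 1.335 m; N'_3 = 84·cos26.0° = 75.5; c'Δl = 9.48; W sinα = 36.8
Slice 4: Δl = 1.7/cos36.5° = 2.115 m; N'_4 = 112·cos36.5° = 90.0; c'Δl = 15.02; W sinα = 66.6
Slice 5: Δl = 2.0/cos52.5° = 3.285 m; N'_5 = 62·cos52.5° = 37.7; c'Δl = 23.33; W sinα = 49.2
Σc'Δl = 81.7 kN/m; ΣN' = 373.5 kN/m; ΣW sinα = 183.3 kN/m
Resisting = 81.7 + 373.5·tan27.3° = 81.7 + 192.8 = 274.5 kN/m
FS = 274.5 / 183.3 = 1.498

FS = 1.50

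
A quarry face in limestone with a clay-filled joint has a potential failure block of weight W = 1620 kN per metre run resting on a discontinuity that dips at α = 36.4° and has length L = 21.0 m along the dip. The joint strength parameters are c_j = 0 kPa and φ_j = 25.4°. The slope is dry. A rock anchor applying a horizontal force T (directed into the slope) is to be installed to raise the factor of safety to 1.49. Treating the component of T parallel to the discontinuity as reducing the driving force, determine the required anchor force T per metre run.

Resolving forces along and normal to the sliding plane, with the horizontal anchor force T adding T·sinα to the effective normal force and T·cosα acting up the plane against the driving force:
FS = [c_jL + (W cosα + T sinα) tanφ_j] / [W sinα − T cosα]
Without the anchor: N' = 1303.9 kN/m, driving T_d = 961.3 kN/m, resisting R = 0·21.0 + 1303.9·tan25.4° = 619.2 kN/m, FS = 0.64.
Setting FS = 1.49 and solving for T:
1.49·(961.3 − T cos36.4°) = 619.2 + T sin36.4°·tan25.4°
T·(sin36.4°·tan25.4° + 1.49·cos36.4°) = 1.49·961.3 − 619.2
T·(0.5934·0.4748 + 1.49·0.8049) = 1432.4 − 619.2 = 813.2
T·1.4811 = 813.2
T = 549.1 kN/m

T = 549 kN/m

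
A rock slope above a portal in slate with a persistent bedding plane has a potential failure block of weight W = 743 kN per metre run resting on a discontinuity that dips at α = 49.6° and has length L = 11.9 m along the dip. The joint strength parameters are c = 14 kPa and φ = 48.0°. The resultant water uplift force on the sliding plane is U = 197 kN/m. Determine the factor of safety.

FS = 0.85

Resolving the block weight along and normal to the plane and applying the Mohr–Coulomb strength on the joint:
N' = W cosα − U = 743·cos49.6° − 197 = 284.6 kN/m
Driving force T = W sinα = 743·sin49.6° = 565.8 kN/m
Resisting force R = c·L + N'·tanφ = 14·11.9 + 284.6·tan48.0° = 166.6 + 316.0 = 482.6 kN/m
FS = R / T = 482.6 / 565.8 = 0.853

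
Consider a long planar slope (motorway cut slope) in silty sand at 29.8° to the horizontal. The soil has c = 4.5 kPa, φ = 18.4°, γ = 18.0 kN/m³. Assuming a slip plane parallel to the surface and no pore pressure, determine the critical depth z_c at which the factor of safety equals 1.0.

z_c = 1.38 m

Setting FS = 1.00 in FS = [c + γz cos²β tanφ] / [γz sinβ cosβ] and solving for z:
z = c / [γ cosβ (FS·sinβ − cosβ·tanφ)]
  = 4.5 / [18.0·cos29.8°·(1.00·sin29.8° − cos29.8°·tan18.4°)]
  = 4.5 / [18.0·0.8678·(1.00·0.4970 − 0.8678·0.3327)]
  = 4.5 / 3.2537 = 1.383 m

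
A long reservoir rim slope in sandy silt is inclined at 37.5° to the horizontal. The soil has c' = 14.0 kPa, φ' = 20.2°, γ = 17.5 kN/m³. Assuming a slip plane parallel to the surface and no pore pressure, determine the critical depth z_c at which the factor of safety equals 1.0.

z_c = 3.18 m

Setting FS = 1.00 in FS = [c' + γz cos²β tanφ'] / [γz sinβ cosβ] and solving for z:
z = c' / [γ cosβ (FS·sinβ − cosβ·tanφ')]
  = 14.0 / [17.5·cos37.5°·(1.00·sin37.5° − cos37.5°·tan20.2°)]
  = 14.0 / [17.5·0.7934·(1.00·0.6088 − 0.7934·0.3679)]
  = 14.0 / 4.3992 = 3.182 m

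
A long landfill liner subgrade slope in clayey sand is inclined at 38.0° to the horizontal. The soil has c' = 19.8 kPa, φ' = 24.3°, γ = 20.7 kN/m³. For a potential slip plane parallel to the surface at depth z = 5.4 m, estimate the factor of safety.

For an infinite slope with a slip plane parallel to the surface (no pore pressure): FS = [c' + γz cos²β tanφ'] / [γz sinβ cosβ].
γz = 20.7·5.4 = 111.78 kN/m²
Numerator = 19.8 + 111.78·cos²38.0°·tan24.3° = 19.8 + 111.78·0.6210·0.4515 = 51.140 kPa
Denominator = 111.78·sin38.0°·cos38.0° = 111.78·0.6157·0.7880 = 54.230 kPa
FS = 51.140 / 54.230 = 0.943

FS = 0.94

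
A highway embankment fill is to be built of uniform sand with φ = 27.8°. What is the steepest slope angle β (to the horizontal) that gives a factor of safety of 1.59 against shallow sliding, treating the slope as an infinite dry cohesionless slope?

β = 18.3°

For an infinite dry cohesionless slope FS = tanφ/tanβ, so tanβ = tanφ / FS.
tanβ = tan27.8° / 1.59 = 0.5272 / 1.59 = 0.3316
β = arctan(0.3316) = 18.35°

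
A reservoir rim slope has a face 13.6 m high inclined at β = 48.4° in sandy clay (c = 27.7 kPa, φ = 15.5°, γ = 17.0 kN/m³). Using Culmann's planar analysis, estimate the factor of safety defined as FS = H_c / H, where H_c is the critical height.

FS = 2.15

H_c = (4c/γ) · sinβ cosφ / [1 − cos(β − φ)]
    = (4·27.7/17.0) · sin48.4°·cos15.5° / [1 − cos32.9°]
    = 6.518 · 0.7206 / 0.1604 = 29.28 m
FS = H_c / H = 29.28 / 13.6 = 2.153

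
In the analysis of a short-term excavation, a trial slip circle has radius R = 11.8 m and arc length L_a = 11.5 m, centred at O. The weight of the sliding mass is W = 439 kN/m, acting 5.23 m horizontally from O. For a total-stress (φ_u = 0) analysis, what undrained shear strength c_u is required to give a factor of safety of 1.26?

FS = c_u·L_a·R / (W·d), so c_u = FS·W·d / (L_a·R).
c_u = 1.26·439·5.23 / (11.50·11.8) = 2892.9 / 135.70 = 21.32 kPa

c_u = 21.3 kPa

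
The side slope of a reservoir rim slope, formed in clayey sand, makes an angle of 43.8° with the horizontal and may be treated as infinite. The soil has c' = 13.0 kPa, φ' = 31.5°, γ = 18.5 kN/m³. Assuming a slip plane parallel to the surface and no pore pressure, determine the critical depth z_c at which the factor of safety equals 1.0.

z_c = 3.90 m

Setting FS = 1.00 in FS = [c' + γz cos²β tanφ'] / [γz sinβ cosβ] and solving for z:
z = c' / [γ cosβ (FS·sinβ − cosβ·tanφ')]
  = 13.0 / [18.5·cos43.8°·(1.00·sin43.8° − cos43.8°·tan31.5°)]
  = 13.0 / [18.5·0.7218·(1.00·0.6921 − 0.7218·0.6128)]
  = 13.0 / 3.3361 = 3.897 m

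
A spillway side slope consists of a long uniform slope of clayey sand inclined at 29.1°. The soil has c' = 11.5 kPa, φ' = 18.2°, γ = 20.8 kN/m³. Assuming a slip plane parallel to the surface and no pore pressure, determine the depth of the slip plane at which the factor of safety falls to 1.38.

z = 1.65 m

Setting FS = 1.38 in FS = [c' + γz cos²β tanφ'] / [γz sinβ cosβ] and solving for z:
z = c' / [γ cosβ (FS·sinβ − cosβ·tanφ')]
  = 11.5 / [20.8·cos29.1°·(1.38·sin29.1° − cos29.1°·tan18.2°)]
  = 11.5 / [20.8·0.8738·(1.38·0.4863 − 0.8738·0.3288)]
  = 11.5 / 6.9765 = 1.648 m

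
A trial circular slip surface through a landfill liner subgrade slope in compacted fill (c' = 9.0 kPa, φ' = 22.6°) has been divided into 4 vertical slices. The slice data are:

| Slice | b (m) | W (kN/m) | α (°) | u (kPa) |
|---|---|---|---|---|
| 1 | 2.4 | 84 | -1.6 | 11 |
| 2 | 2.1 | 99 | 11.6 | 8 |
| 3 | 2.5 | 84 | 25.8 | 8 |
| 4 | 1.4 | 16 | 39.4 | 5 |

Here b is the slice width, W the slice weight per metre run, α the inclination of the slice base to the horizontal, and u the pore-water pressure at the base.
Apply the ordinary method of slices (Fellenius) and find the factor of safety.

Ordinary method of slices: FS = Σ[c'·Δl_i + (W_i cosα_i − u_i·Δl_i)·tanφ'] / Σ W_i sinα_i, with Δl_i = b_i / cosα_i.
Slice 1: Δl = 2.4/cos(-1.6°) = 2.401 m; N'_1 = 84·cos(-1.6°) − 11·2.401 = 57.6; c'Δl = 21.61; W sinα = -2.3
Slice 2: Δl = 2.1/cos11.6° = 2.144 m; N'_2 = 99·cos11.6° − 8·2.144 = 79.8; c'Δl = 19.29; W sinα = 19.9
Slice 3: Δl = 2.5/cos25.8° = 2.777 m; N'_3 = 84·cos25.8° − 8·2.777 = 53.4; c'Δl = 24.99; W sinα = 36.6
Slice 4: Δl = 1.4/cos39.4° = 1.812 m; N'_4 = 16·cos39.4° − 5·1.812 = 3.3; c'Δl = 16.31; W sinα = 10.2
Σc'Δl = 82.2 kN/m; ΣN' = 194.1 kN/m; ΣW sinα = 64.3 kN/m
Resisting = 82.2 + 194.1·tan22.6° = 82.2 + 80.8 = 163.0 kN/m
FS = 163.0 / 64.3 = 2.536

FS = 2.54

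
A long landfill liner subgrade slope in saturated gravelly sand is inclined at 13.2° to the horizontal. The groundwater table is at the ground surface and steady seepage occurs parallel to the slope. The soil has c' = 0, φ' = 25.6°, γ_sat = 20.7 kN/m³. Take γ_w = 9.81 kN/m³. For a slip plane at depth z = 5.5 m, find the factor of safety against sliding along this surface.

FS = 1.07

With seepage parallel to the slope and the water table at the surface, the effective normal stress on the slip plane uses the buoyant unit weight γ' = γ_sat − γ_w while the driving shear stress uses γ_sat:
FS = [c' + γ' z cos²β tanφ'] / [γ_sat z sinβ cosβ]
(For c' = 0 this reduces to FS = (γ'/γ_sat)·tanφ'/tanβ.)
γ' = 20.7 − 9.81 = 10.89 kN/m³
Numerator = 0.0 + 10.89·5.5·cos²13.2°·tan25.6° = 0.0 + 10.89·5.5·0.9479·0.4791 = 27.201 kPa
Denominator = 20.7·5.5·sin13.2°·cos13.2° = 20.7·5.5·0.2284·0.9736 = 25.311 kPa
FS = 27.201 / 25.311 = 1.075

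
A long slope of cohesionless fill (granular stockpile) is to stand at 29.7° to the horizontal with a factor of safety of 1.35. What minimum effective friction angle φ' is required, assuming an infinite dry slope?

φ' = 37.6°

FS = tanφ'/tanβ ⇒ tanφ' = FS · tanβ = 1.35 · tan29.7° = 0.7700
φ' = arctan(0.7700) = 37.60°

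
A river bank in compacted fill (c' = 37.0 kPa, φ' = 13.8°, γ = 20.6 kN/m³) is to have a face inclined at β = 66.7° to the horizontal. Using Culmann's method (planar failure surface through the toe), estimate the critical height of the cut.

Culmann's analysis gives the critical failure plane at α_cr = (β + φ')/2 = (66.7 + 13.8)/2 = 40.2°, and the critical height
H_c = (4c'/γ) · sinβ cosφ' / [1 − cos(β − φ')]
    = (4·37.0/20.6) · sin66.7°·cos13.8° / [1 − cos(52.9°)]
    = 7.184 · 0.9184·0.9711 / [1 − 0.6032]
    = 7.184 · 0.8919 / 0.3968
    = 16.15 m

H_c = 16.15 m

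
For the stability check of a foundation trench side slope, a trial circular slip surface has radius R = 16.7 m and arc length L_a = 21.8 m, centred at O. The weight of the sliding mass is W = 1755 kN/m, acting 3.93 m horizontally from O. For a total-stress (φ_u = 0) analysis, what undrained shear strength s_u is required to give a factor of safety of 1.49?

s_u = 28.2 kPa

FS = s_u·L_a·R / (W·d), so s_u = FS·W·d / (L_a·R).
s_u = 1.49·1755·3.93 / (21.80·16.7) = 10276.8 / 364.06 = 28.23 kPa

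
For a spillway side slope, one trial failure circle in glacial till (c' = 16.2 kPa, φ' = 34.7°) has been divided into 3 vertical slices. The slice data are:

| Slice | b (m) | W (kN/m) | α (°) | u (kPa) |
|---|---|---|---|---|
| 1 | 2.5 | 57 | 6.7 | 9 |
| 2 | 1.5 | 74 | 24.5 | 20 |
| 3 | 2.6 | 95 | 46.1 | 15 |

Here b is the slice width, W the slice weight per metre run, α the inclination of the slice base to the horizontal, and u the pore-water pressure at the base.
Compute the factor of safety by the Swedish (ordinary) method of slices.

Ordinary method of slices: FS = Σ[c'·Δl_i + (W_i cosα_i − u_i·Δl_i)·tanφ'] / Σ W_i sinα_i, with Δl_i = b_i / cosα_i.
Slice 1: Δl = 2.5/cos6.7° = 2.517 m; N'_1 = 57·cos6.7° − 9·2.517 = 34.0; c'Δl = 40.78; W sinα = 6.7
Slice 2: Δl = 1.5/cos24.5° = 1.648 m; N'_2 = 74·cos24.5° − 20·1.648 = 34.4; c'Δl = 26.70; W sinα = 30.7
Slice 3: Δl = 2.6/cos46.1° = 3.750 m; N'_3 = 95·cos46.1° − 15·3.750 = 9.6; c'Δl = 60.74; W sinα = 68.5
Σc'Δl = 128.2 kN/m; ΣN' = 78.0 kN/m; ΣW sinα = 105.8 kN/m
Resisting = 128.2 + 78.0·tan34.7° = 128.2 + 54.0 = 182.2 kN/m
FS = 182.2 / 105.8 = 1.722

FS = 1.72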